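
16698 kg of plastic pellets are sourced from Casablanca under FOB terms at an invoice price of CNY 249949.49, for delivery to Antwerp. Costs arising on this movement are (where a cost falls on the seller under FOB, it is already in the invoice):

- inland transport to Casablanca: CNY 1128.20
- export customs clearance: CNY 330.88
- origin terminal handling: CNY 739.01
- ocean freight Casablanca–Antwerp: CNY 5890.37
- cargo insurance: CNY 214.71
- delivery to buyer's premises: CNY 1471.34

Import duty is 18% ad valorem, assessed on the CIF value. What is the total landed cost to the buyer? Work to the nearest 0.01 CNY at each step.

Total landed cost: CNY 303615.73

FOB: the seller bears costs until goods are on board at the origin port; the buyer bears freight, insurance and all costs thereafter.
Already in the invoice (seller's account under FOB): inland to port, export clearance, origin terminal — exclude.
CIF value = FOB price + freight + insurance = 249949.49 + 5890.37 + 214.71 = 256054.57
Import duty = 256054.57 × 18% = 46089.82
Buyer bears: freight 5890.37 + insurance 214.71 + delivery 1471.34 + duty 46089.82 = 53666.24
Landed cost = invoice 249949.49 + 53666.24 = 303615.73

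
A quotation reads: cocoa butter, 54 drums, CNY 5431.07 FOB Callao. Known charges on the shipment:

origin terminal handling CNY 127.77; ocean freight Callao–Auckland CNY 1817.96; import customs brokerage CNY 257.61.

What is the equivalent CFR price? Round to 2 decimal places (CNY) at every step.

Not relevant to the conversion: origin terminal — on the seller under both FOB and CFR; already in the FOB price and stays in the CFR price. brokerage — on the buyer under both terms; not part of either seller's price.
From FOB to CFR, the seller additionally bears: freight.
CFR price = 5431.07 + 1817.96 = 7249.03

CFR price: CNY 7249.03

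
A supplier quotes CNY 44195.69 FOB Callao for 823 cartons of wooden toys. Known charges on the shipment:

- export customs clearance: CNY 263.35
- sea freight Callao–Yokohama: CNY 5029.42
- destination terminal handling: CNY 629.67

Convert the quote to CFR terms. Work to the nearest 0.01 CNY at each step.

CFR price: CNY 49225.11

Not relevant to the conversion: export clearance — on the seller under both FOB and CFR; already in the FOB price and stays in the CFR price. destination terminal — on the buyer under both terms; not part of either seller's price.
From FOB to CFR, the seller additionally bears: freight.
CFR price = 44195.69 + 5029.42 = 49225.11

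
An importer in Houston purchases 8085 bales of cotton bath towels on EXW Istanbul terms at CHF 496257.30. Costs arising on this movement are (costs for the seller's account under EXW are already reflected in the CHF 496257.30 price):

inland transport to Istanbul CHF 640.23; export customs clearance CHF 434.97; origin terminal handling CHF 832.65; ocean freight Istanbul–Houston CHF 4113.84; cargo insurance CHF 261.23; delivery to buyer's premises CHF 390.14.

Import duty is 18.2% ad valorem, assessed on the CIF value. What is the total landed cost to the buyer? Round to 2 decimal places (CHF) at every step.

Total landed cost: CHF 594392.68

EXW: the seller makes goods available at their premises; the buyer bears all onward costs.
CIF value = EXW price + inland to port + export clearance + origin terminal + freight + insurance = 496257.30 + 640.23 + 434.97 + 832.65 + 4113.84 + 261.23 = 502540.22
Import duty = 502540.22 × 18.2% = 91462.32
Buyer bears: inland to port 640.23 + export clearance 434.97 + origin terminal 832.65 + freight 4113.84 + insurance 261.23 + delivery 390.14 + duty 91462.32 = 98135.38
Landed cost = invoice 496257.30 + 98135.38 = 594392.68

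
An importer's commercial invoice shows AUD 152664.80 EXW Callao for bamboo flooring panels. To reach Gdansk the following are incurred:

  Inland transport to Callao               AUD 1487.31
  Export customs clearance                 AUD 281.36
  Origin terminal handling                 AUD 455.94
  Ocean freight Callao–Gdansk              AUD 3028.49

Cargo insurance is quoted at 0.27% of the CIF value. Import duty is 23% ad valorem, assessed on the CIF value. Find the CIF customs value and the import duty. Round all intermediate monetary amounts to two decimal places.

Let C be the CIF value. C = EXW price + pre-shipment costs + freight + 0.27% × C
C − 0.27% × C = 152664.80 + 1487.31 + 281.36 + 455.94 + 3028.49
0.9973 × C = 157917.90
C = 157917.90 / 0.9973 = 158345.43
Insurance premium = 0.27% × 158345.43 = 427.53
Import duty = 158345.43 × 23% = 36419.45

CIF value: AUD 158345.43; import duty: AUD 36419.45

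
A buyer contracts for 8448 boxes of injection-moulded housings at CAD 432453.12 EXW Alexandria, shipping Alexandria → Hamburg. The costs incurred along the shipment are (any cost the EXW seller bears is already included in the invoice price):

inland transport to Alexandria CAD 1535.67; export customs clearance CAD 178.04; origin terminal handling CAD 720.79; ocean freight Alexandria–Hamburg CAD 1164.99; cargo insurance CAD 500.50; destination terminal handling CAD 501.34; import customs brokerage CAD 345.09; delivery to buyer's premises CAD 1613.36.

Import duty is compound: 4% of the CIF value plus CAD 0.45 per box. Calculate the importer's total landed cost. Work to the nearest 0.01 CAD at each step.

EXW: the seller makes goods available at their premises; the buyer bears all onward costs.
CIF value = EXW price + inland to port + export clearance + origin terminal + freight + insurance = 432453.12 + 1535.67 + 178.04 + 720.79 + 1164.99 + 500.50 = 436553.11
Ad valorem component: 436553.11 × 4% = 17462.12
Specific component: 8448 × 0.45 = 3801.60
Import duty = 17462.12 + 3801.60 = 21263.72
Buyer bears: inland to port 1535.67 + export clearance 178.04 + origin terminal 720.79 + freight 1164.99 + insurance 500.50 + destination terminal 501.34 + brokerage 345.09 + delivery 1613.36 + duty 21263.72 = 27823.50
Landed cost = invoice 432453.12 + 27823.50 = 460276.62

Total landed cost: CAD 460276.62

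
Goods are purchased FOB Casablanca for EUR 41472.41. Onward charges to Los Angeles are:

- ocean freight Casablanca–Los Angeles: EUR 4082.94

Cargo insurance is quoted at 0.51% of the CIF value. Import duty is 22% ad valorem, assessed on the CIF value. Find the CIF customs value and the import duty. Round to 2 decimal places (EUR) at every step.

CIF value: EUR 45788.87; import duty: EUR 10073.55

Let C be the CIF value. C = FOB price + freight + 0.51% × C
C − 0.51% × C = 41472.41 + 4082.94
0.9949 × C = 45555.35
C = 45555.35 / 0.9949 = 45788.87
Insurance premium = 0.51% × 45788.87 = 233.52
Import duty = 45788.87 × 22% = 10073.55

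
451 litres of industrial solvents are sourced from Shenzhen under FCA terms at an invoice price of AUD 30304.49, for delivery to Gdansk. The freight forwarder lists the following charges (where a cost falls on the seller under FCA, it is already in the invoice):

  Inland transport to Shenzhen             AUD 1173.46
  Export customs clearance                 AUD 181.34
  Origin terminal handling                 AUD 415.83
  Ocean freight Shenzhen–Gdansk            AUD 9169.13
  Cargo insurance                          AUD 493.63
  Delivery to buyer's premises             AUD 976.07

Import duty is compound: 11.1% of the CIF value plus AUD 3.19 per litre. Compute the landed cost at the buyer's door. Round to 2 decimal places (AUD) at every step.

FCA: the seller delivers export-cleared goods to the carrier; the buyer bears costs from that point.
Already in the invoice (seller's account under FCA): inland to port, export clearance — exclude.
CIF value = FCA price + origin terminal + freight + insurance = 30304.49 + 415.83 + 9169.13 + 493.63 = 40383.08
Ad valorem component: 40383.08 × 11.1% = 4482.52
Specific component: 451 × 3.19 = 1438.69
Import duty = 4482.52 + 1438.69 = 5921.21
Buyer bears: origin terminal 415.83 + freight 9169.13 + insurance 493.63 + delivery 976.07 + duty 5921.21 = 16975.87
Landed cost = invoice 30304.49 + 16975.87 = 47280.36

Total landed cost: AUD 47280.36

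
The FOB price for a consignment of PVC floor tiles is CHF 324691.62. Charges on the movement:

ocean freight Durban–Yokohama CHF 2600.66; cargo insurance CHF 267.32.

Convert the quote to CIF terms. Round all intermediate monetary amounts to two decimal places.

From FOB to CIF, the seller additionally bears: freight, insurance.
CIF price = 324691.62 + 2600.66 + 267.32 = 327559.60

CIF price: CHF 327559.60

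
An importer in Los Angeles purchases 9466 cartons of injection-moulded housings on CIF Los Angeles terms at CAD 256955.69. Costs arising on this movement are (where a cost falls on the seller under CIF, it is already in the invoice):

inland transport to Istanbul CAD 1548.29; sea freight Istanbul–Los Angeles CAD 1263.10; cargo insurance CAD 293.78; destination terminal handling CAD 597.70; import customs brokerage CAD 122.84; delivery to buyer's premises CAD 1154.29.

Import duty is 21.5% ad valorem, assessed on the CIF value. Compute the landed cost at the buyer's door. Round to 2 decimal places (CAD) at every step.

CIF: the seller pays costs through ocean freight and marine insurance to the destination port.
Already in the invoice (seller's account under CIF): inland to port, freight, insurance — exclude.
The CIF price already equals the CIF value: 256955.69
Import duty = 256955.69 × 21.5% = 55245.47
Buyer bears: destination terminal 597.70 + brokerage 122.84 + delivery 1154.29 + duty 55245.47 = 57120.30
Landed cost = invoice 256955.69 + 57120.30 = 314075.99

Total landed cost: CAD 314075.99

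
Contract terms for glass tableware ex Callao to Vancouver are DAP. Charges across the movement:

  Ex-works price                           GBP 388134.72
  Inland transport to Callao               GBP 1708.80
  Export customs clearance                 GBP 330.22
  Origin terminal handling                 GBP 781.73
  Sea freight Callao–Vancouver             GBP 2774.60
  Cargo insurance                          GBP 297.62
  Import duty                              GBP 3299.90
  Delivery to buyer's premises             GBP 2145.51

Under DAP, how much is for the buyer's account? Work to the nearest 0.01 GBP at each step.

DAP: the seller bears all costs to the named destination except import duty and clearance.
Seller's account: goods 388134.72 + inland to port 1708.80 + export clearance 330.22 + origin terminal 781.73 + freight 2774.60 + insurance 297.62 + delivery 2145.51 = 396173.20
Buyer's account: duty 3299.90 = 3299.90

Buyer's account: GBP 3299.90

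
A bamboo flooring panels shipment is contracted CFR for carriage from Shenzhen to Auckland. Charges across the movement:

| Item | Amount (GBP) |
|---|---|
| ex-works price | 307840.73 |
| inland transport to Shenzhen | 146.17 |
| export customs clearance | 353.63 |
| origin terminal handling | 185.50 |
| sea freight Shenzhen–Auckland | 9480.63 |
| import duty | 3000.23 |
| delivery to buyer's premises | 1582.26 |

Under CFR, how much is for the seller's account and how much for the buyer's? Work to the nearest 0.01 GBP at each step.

Seller: GBP 318006.66; buyer: GBP 4582.49

CFR: the seller pays costs through ocean freight to the destination port, but not insurance.
Seller's account: goods 307840.73 + inland to port 146.17 + export clearance 353.63 + origin terminal 185.50 + freight 9480.63 = 318006.66
Buyer's account: duty 3000.23 + delivery 1582.26 = 4582.49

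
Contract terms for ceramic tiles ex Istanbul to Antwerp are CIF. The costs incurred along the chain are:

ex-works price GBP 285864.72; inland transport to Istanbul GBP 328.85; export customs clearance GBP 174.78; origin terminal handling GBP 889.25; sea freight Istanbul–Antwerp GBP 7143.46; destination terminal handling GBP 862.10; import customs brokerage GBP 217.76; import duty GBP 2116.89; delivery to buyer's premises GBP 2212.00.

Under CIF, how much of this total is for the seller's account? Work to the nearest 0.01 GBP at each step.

Seller's account: GBP 294401.06

CIF: the seller pays costs through ocean freight and marine insurance to the destination port.
Seller's account: goods 285864.72 + inland to port 328.85 + export clearance 174.78 + origin terminal 889.25 + freight 7143.46 = 294401.06
Buyer's account: destination terminal 862.10 + brokerage 217.76 + duty 2116.89 + delivery 2212.00 = 5408.75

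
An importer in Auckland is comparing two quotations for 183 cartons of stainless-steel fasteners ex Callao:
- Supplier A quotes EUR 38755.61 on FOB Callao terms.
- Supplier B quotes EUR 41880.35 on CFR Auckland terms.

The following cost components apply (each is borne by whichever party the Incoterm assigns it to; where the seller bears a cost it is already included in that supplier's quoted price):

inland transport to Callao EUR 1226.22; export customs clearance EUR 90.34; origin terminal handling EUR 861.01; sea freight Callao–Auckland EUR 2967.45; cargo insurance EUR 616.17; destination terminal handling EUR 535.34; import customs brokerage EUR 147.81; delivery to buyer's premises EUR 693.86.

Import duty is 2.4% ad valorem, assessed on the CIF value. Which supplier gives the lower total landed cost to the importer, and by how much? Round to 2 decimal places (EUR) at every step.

Supplier A is cheaper by EUR 161.07

Supplier A (FOB):
CIF value = FOB price + freight + insurance = 38755.61 + 2967.45 + 616.17 = 42339.23
Import duty = 42339.23 × 2.4% = 1016.14
Buyer bears (A): 2967.45 + 616.17 + 535.34 + 147.81 + 693.86 = 4960.63
Landed cost (A) = invoice 38755.61 + 4960.63 + duty 1016.14 = 44732.38
Supplier B (CFR):
CIF value = CFR price + insurance = 41880.35 + 616.17 = 42496.52
Import duty = 42496.52 × 2.4% = 1019.92
Buyer bears (B): 616.17 + 535.34 + 147.81 + 693.86 = 1993.18
Landed cost (B) = invoice 41880.35 + 1993.18 + duty 1019.92 = 44893.45
Difference = |44732.38 − 44893.45| = 161.07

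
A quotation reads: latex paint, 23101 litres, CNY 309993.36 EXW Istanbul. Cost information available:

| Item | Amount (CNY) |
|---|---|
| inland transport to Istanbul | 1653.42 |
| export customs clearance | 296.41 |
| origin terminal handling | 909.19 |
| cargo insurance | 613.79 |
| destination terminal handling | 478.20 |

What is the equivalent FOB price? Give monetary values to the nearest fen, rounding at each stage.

Not relevant to the conversion: insurance, destination terminal — on the buyer under both terms; not part of either seller's price.
From EXW to FOB, the seller additionally bears: inland to port, export clearance, origin terminal.
FOB price = 309993.36 + 1653.42 + 296.41 + 909.19 = 312852.38

FOB price: CNY 312852.38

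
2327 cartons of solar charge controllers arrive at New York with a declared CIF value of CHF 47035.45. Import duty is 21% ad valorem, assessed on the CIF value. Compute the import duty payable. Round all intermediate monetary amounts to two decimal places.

Import duty = 47035.45 × 21% = 9877.44

Import duty: CHF 9877.44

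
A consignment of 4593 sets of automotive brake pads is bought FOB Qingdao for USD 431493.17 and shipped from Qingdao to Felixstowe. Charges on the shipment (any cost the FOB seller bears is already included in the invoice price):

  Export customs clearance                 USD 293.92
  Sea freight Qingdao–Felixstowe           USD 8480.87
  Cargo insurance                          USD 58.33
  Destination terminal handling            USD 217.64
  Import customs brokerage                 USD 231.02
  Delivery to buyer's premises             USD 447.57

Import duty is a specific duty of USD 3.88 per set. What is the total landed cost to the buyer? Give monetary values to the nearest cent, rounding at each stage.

FOB: the seller bears costs until goods are on board at the origin port; the buyer bears freight, insurance and all costs thereafter.
Already in the invoice (seller's account under FOB): export clearance — exclude.
CIF value = FOB price + freight + insurance = 431493.17 + 8480.87 + 58.33 = 440032.37
Import duty = 4593 × 3.88 = 17820.84
Buyer bears: freight 8480.87 + insurance 58.33 + destination terminal 217.64 + brokerage 231.02 + delivery 447.57 + duty 17820.84 = 27256.27
Landed cost = invoice 431493.17 + 27256.27 = 458749.44

Total landed cost: USD 458749.44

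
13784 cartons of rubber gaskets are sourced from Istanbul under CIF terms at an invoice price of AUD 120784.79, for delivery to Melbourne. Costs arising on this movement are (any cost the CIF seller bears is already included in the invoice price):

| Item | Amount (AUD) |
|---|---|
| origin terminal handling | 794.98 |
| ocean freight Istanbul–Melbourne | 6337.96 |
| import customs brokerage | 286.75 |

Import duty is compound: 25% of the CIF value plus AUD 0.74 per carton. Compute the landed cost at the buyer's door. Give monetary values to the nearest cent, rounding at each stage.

CIF: the seller pays costs through ocean freight and marine insurance to the destination port.
Already in the invoice (seller's account under CIF): origin terminal, freight — exclude.
The CIF price already equals the CIF value: 120784.79
Ad valorem component: 120784.79 × 25% = 30196.20
Specific component: 13784 × 0.74 = 10200.16
Import duty = 30196.20 + 10200.16 = 40396.36
Buyer bears: brokerage 286.75 + duty 40396.36 = 40683.11
Landed cost = invoice 120784.79 + 40683.11 = 161467.90

Total landed cost: AUD 161467.90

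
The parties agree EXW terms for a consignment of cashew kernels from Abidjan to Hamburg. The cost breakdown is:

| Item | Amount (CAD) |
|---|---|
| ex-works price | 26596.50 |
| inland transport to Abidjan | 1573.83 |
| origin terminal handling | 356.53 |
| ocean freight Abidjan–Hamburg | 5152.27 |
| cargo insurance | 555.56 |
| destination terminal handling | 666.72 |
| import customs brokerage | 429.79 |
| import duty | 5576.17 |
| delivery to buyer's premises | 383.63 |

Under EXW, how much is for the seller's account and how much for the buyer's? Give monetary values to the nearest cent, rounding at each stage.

Seller: CAD 26596.50; buyer: CAD 14694.50

EXW: the seller makes goods available at their premises; the buyer bears all onward costs.
Seller's account: goods 26596.50 = 26596.50
Buyer's account: inland to port 1573.83 + origin terminal 356.53 + freight 5152.27 + insurance 555.56 + destination terminal 666.72 + brokerage 429.79 + duty 5576.17 + delivery 383.63 = 14694.50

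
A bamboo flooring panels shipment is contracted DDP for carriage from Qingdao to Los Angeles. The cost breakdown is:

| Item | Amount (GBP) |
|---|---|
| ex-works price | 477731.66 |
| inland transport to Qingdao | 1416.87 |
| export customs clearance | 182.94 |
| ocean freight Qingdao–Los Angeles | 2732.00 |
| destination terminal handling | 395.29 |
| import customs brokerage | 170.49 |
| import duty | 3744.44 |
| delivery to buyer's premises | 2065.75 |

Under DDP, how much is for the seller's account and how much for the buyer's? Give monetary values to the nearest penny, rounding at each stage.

DDP: the seller bears all costs including import duty.
Seller's account: goods 477731.66 + inland to port 1416.87 + export clearance 182.94 + freight 2732.00 + destination terminal 395.29 + brokerage 170.49 + duty 3744.44 + delivery 2065.75 = 488439.44
Buyer's account: 0.00

Seller: GBP 488439.44; buyer: GBP 0.00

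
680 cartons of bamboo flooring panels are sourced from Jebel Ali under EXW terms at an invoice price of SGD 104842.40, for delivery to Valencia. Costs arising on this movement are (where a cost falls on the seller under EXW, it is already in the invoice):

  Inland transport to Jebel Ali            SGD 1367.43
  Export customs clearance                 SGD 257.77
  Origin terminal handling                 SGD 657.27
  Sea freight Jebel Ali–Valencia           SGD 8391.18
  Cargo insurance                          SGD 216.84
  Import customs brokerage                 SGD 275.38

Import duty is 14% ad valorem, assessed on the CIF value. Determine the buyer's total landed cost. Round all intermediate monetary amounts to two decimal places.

EXW: the seller makes goods available at their premises; the buyer bears all onward costs.
CIF value = EXW price + inland to port + export clearance + origin terminal + freight + insurance = 104842.40 + 1367.43 + 257.77 + 657.27 + 8391.18 + 216.84 = 115732.89
Import duty = 115732.89 × 14% = 16202.60
Buyer bears: inland to port 1367.43 + export clearance 257.77 + origin terminal 657.27 + freight 8391.18 + insurance 216.84 + brokerage 275.38 + duty 16202.60 = 27368.47
Landed cost = invoice 104842.40 + 27368.47 = 132210.87

Total landed cost: SGD 132210.87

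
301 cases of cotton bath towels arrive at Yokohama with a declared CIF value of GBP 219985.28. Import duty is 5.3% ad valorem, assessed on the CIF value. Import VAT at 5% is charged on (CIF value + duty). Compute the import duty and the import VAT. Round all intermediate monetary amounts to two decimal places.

Import duty: GBP 11659.22; import VAT: GBP 11582.23

Import duty = 219985.28 × 5.3% = 11659.22
VAT base = CIF + duty = 219985.28 + 11659.22 = 231644.50
Import VAT = 231644.50 × 5% = 11582.23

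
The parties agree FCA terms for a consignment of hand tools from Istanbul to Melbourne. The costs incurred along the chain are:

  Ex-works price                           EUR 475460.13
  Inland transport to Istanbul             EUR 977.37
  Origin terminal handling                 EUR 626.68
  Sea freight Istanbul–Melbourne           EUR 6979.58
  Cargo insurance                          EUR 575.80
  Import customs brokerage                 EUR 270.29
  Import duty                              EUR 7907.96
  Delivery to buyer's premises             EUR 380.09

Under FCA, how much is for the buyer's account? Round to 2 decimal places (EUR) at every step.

Buyer's account: EUR 16740.40

FCA: the seller delivers export-cleared goods to the carrier; the buyer bears costs from that point.
Seller's account: goods 475460.13 + inland to port 977.37 = 476437.50
Buyer's account: origin terminal 626.68 + freight 6979.58 + insurance 575.80 + brokerage 270.29 + duty 7907.96 + delivery 380.09 = 16740.40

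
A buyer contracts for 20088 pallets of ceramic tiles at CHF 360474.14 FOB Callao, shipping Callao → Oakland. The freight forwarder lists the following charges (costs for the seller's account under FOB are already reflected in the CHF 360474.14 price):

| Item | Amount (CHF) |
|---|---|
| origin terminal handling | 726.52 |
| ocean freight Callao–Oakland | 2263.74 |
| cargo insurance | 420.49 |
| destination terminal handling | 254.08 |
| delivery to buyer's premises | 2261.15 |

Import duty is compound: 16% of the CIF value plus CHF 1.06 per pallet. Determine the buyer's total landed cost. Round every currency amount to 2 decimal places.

Total landed cost: CHF 445072.22

FOB: the seller bears costs until goods are on board at the origin port; the buyer bears freight, insurance and all costs thereafter.
Already in the invoice (seller's account under FOB): origin terminal — exclude.
CIF value = FOB price + freight + insurance = 360474.14 + 2263.74 + 420.49 = 363158.37
Ad valorem component: 363158.37 × 16% = 58105.34
Specific component: 20088 × 1.06 = 21293.28
Import duty = 58105.34 + 21293.28 = 79398.62
Buyer bears: freight 2263.74 + insurance 420.49 + destination terminal 254.08 + delivery 2261.15 + duty 79398.62 = 84598.08
Landed cost = invoice 360474.14 + 84598.08 = 445072.22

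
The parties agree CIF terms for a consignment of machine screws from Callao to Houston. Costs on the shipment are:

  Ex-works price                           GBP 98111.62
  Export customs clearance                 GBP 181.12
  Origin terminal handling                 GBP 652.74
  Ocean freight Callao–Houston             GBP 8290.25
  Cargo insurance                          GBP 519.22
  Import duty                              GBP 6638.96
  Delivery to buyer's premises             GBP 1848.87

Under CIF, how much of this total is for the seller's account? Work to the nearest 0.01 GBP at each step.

Seller's account: GBP 107754.95

CIF: the seller pays costs through ocean freight and marine insurance to the destination port.
Seller's account: goods 98111.62 + export clearance 181.12 + origin terminal 652.74 + freight 8290.25 + insurance 519.22 = 107754.95
Buyer's account: duty 6638.96 + delivery 1848.87 = 8487.83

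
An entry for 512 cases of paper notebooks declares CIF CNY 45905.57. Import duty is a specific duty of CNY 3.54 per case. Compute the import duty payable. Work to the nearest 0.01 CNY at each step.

Import duty = 512 × 3.54 = 1812.48

Import duty: CNY 1812.48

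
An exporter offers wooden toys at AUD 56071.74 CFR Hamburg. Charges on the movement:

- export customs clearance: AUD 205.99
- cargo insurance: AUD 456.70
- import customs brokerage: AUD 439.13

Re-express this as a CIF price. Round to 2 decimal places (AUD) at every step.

Not relevant to the conversion: export clearance — on the seller under both CFR and CIF; already in the CFR price and stays in the CIF price. brokerage — on the buyer under both terms; not part of either seller's price.
From CFR to CIF, the seller additionally bears: insurance.
CIF price = 56071.74 + 456.70 = 56528.44

CIF price: AUD 56528.44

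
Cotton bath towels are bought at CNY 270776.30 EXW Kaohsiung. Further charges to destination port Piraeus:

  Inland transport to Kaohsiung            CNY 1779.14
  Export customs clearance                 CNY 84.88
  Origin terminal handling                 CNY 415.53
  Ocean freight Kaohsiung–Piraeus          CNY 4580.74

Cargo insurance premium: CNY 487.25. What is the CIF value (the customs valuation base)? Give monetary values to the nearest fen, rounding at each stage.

CIF value: CNY 278123.84

CIF = EXW price + pre-shipment costs + freight + insurance
CIF = 270776.30 + 1779.14 + 84.88 + 415.53 + 4580.74 + 487.25 = 278123.84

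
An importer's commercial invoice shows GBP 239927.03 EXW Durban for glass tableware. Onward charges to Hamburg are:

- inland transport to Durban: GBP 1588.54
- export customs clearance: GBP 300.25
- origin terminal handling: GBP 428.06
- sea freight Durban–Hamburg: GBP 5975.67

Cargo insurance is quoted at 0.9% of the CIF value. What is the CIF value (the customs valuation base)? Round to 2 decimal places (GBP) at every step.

CIF value: GBP 250473.81

Let C be the CIF value. C = EXW price + pre-shipment costs + freight + 0.9% × C
C − 0.9% × C = 239927.03 + 1588.54 + 300.25 + 428.06 + 5975.67
0.991 × C = 248219.55
C = 248219.55 / 0.991 = 250473.81
Insurance premium = 0.9% × 250473.81 = 2254.26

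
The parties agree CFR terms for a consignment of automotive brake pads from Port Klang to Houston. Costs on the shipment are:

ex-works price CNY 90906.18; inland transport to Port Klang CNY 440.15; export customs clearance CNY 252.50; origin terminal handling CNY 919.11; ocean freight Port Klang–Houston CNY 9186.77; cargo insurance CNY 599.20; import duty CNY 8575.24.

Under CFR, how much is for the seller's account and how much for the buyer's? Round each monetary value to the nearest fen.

CFR: the seller pays costs through ocean freight to the destination port, but not insurance.
Seller's account: goods 90906.18 + inland to port 440.15 + export clearance 252.50 + origin terminal 919.11 + freight 9186.77 = 101704.71
Buyer's account: insurance 599.20 + duty 8575.24 = 9174.44

Seller: CNY 101704.71; buyer: CNY 9174.44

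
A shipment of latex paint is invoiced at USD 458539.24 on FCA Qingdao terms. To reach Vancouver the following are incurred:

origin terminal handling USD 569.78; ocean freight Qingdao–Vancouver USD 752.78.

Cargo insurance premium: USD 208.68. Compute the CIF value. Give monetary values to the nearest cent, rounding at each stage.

CIF value: USD 460070.48

CIF = FCA price + pre-shipment costs + freight + insurance
CIF = 458539.24 + 569.78 + 752.78 + 208.68 = 460070.48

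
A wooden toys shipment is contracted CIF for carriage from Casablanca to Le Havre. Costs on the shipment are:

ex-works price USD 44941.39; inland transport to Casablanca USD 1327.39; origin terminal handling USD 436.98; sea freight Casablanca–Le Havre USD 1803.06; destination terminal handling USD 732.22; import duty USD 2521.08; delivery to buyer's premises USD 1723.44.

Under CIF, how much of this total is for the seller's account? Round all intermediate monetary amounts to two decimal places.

Seller's account: USD 48508.82

CIF: the seller pays costs through ocean freight and marine insurance to the destination port.
Seller's account: goods 44941.39 + inland to port 1327.39 + origin terminal 436.98 + freight 1803.06 = 48508.82
Buyer's account: destination terminal 732.22 + duty 2521.08 + delivery 1723.44 = 4976.74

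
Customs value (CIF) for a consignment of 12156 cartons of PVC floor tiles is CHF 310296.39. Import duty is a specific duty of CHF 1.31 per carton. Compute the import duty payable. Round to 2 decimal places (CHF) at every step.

Import duty = 12156 × 1.31 = 15924.36

Import duty: CHF 15924.36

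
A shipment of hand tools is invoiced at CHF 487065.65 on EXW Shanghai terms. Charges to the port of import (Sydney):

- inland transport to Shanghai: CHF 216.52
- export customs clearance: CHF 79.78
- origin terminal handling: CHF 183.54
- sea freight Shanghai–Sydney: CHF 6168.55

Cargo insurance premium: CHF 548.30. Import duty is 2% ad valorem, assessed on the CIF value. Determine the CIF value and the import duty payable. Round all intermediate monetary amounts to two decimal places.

CIF = EXW price + pre-shipment costs + freight + insurance
CIF = 487065.65 + 216.52 + 79.78 + 183.54 + 6168.55 + 548.30 = 494262.34
Import duty = 494262.34 × 2% = 9885.25

CIF value: CHF 494262.34; import duty: CHF 9885.25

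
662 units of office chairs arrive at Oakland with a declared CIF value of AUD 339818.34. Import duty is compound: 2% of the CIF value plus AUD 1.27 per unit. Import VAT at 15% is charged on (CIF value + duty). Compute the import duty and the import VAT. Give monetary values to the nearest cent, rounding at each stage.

Import duty: AUD 7637.11; import VAT: AUD 52118.32

Ad valorem component: 339818.34 × 2% = 6796.37
Specific component: 662 × 1.27 = 840.74
Import duty = 6796.37 + 840.74 = 7637.11
VAT base = CIF + duty = 339818.34 + 7637.11 = 347455.45
Import VAT = 347455.45 × 15% = 52118.32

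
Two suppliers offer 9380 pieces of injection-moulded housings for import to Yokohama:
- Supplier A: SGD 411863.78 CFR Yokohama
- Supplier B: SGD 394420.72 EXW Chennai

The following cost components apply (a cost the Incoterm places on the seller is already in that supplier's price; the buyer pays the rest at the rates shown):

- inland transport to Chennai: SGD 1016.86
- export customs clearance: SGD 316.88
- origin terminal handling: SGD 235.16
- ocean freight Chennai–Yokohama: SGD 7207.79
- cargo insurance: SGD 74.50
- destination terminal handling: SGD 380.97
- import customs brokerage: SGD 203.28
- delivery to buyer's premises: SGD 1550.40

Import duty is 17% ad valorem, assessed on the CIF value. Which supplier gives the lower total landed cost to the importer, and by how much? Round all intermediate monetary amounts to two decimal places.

Supplier B is cheaper by SGD 10139.66

Supplier A (CFR):
CIF value = CFR price + insurance = 411863.78 + 74.50 = 411938.28
Import duty = 411938.28 × 17% = 70029.51
Buyer bears (A): 74.50 + 380.97 + 203.28 + 1550.40 = 2209.15
Landed cost (A) = invoice 411863.78 + 2209.15 + duty 70029.51 = 484102.44
Supplier B (EXW):
CIF value = EXW price + inland to port + export clearance + origin terminal + freight + insurance = 394420.72 + 1016.86 + 316.88 + 235.16 + 7207.79 + 74.50 = 403271.91
Import duty = 403271.91 × 17% = 68556.22
Buyer bears (B): 1016.86 + 316.88 + 235.16 + 7207.79 + 74.50 + 380.97 + 203.28 + 1550.40 = 10985.84
Landed cost (B) = invoice 394420.72 + 10985.84 + duty 68556.22 = 473962.78
Difference = |484102.44 − 473962.78| = 10139.66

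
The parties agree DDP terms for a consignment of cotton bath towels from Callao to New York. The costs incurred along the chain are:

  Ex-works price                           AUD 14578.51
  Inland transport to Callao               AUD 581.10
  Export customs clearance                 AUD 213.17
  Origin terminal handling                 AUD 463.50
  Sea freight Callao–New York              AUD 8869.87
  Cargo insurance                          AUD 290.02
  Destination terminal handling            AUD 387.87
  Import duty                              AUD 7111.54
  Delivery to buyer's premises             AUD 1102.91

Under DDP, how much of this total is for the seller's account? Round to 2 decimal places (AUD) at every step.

Seller's account: AUD 33598.49

DDP: the seller bears all costs including import duty.
Seller's account: goods 14578.51 + inland to port 581.10 + export clearance 213.17 + origin terminal 463.50 + freight 8869.87 + insurance 290.02 + destination terminal 387.87 + duty 7111.54 + delivery 1102.91 = 33598.49
Buyer's account: 0.00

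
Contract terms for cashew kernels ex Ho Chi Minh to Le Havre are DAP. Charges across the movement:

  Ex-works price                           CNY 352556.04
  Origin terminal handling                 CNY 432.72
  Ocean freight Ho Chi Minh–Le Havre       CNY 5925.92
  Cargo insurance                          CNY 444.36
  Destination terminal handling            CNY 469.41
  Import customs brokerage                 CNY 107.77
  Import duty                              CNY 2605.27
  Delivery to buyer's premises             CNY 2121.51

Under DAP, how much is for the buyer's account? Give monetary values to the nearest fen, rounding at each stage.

Buyer's account: CNY 2713.04

DAP: the seller bears all costs to the named destination except import duty and clearance.
Seller's account: goods 352556.04 + origin terminal 432.72 + freight 5925.92 + insurance 444.36 + destination terminal 469.41 + delivery 2121.51 = 361949.96
Buyer's account: brokerage 107.77 + duty 2605.27 = 2713.04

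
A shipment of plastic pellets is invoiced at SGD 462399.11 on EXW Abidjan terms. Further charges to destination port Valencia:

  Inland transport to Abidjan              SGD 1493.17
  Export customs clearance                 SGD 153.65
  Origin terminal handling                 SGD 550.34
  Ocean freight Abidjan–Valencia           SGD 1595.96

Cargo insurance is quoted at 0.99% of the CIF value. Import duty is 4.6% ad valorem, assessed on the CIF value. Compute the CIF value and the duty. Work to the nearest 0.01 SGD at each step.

CIF value: SGD 470853.68; import duty: SGD 21659.27

Let C be the CIF value. C = EXW price + pre-shipment costs + freight + 0.99% × C
C − 0.99% × C = 462399.11 + 1493.17 + 153.65 + 550.34 + 1595.96
0.9901 × C = 466192.23
C = 466192.23 / 0.9901 = 470853.68
Insurance premium = 0.99% × 470853.68 = 4661.45
Import duty = 470853.68 × 4.6% = 21659.27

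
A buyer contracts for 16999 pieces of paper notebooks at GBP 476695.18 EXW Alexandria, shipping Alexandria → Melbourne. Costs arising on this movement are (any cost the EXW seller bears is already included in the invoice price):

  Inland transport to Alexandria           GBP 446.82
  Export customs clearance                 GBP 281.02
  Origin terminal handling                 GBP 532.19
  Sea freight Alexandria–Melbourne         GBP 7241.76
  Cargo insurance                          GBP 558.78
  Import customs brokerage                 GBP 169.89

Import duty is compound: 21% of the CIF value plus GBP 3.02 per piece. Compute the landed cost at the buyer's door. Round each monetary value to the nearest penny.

EXW: the seller makes goods available at their premises; the buyer bears all onward costs.
CIF value = EXW price + inland to port + export clearance + origin terminal + freight + insurance = 476695.18 + 446.82 + 281.02 + 532.19 + 7241.76 + 558.78 = 485755.75
Ad valorem component: 485755.75 × 21% = 102008.71
Specific component: 16999 × 3.02 = 51336.98
Import duty = 102008.71 + 51336.98 = 153345.69
Buyer bears: inland to port 446.82 + export clearance 281.02 + origin terminal 532.19 + freight 7241.76 + insurance 558.78 + brokerage 169.89 + duty 153345.69 = 162576.15
Landed cost = invoice 476695.18 + 162576.15 = 639271.33

Total landed cost: GBP 639271.33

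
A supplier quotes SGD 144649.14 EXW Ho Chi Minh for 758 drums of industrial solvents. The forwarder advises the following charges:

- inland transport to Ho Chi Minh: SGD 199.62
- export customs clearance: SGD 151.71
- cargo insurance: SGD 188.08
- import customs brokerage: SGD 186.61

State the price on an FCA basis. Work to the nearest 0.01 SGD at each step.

FCA price: SGD 145000.47

Not relevant to the conversion: brokerage, insurance — on the buyer under both terms; not part of either seller's price.
From EXW to FCA, the seller additionally bears: inland to port, export clearance.
FCA price = 144649.14 + 199.62 + 151.71 = 145000.47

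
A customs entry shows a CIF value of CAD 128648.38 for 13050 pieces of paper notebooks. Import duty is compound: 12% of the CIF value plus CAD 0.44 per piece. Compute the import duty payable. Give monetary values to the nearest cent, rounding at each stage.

Import duty: CAD 21179.81

Ad valorem component: 128648.38 × 12% = 15437.81
Specific component: 13050 × 0.44 = 5742.00
Import duty = 15437.81 + 5742.00 = 21179.81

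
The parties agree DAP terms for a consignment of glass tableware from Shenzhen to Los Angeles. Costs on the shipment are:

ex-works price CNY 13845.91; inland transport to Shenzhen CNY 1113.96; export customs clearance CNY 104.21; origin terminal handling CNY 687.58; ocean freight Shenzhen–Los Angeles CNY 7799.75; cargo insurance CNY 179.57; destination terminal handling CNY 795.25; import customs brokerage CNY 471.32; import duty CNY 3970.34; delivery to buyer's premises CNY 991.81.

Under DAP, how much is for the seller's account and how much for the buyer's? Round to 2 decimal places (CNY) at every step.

Seller: CNY 25518.04; buyer: CNY 4441.66

DAP: the seller bears all costs to the named destination except import duty and clearance.
Seller's account: goods 13845.91 + inland to port 1113.96 + export clearance 104.21 + origin terminal 687.58 + freight 7799.75 + insurance 179.57 + destination terminal 795.25 + delivery 991.81 = 25518.04
Buyer's account: brokerage 471.32 + duty 3970.34 = 4441.66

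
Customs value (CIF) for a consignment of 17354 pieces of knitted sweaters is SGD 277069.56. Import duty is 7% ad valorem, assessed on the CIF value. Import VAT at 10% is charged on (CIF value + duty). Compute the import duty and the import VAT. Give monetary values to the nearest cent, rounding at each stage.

Import duty: SGD 19394.87; import VAT: SGD 29646.44

Import duty = 277069.56 × 7% = 19394.87
VAT base = CIF + duty = 277069.56 + 19394.87 = 296464.43
Import VAT = 296464.43 × 10% = 29646.44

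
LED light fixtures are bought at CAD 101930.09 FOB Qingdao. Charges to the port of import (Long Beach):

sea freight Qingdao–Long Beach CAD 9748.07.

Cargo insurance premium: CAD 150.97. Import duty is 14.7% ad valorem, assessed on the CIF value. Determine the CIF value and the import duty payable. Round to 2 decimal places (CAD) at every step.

CIF value: CAD 111829.13; import duty: CAD 16438.88

CIF = FOB price + freight + insurance
CIF = 101930.09 + 9748.07 + 150.97 = 111829.13
Import duty = 111829.13 × 14.7% = 16438.88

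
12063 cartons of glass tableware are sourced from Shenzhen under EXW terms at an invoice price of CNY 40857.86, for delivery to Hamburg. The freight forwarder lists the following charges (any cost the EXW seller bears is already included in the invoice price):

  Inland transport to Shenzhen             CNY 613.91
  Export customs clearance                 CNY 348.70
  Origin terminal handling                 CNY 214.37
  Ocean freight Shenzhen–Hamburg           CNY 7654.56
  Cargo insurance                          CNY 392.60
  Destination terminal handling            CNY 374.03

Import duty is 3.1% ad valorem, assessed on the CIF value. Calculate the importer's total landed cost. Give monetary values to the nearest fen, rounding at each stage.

EXW: the seller makes goods available at their premises; the buyer bears all onward costs.
CIF value = EXW price + inland to port + export clearance + origin terminal + freight + insurance = 40857.86 + 613.91 + 348.70 + 214.37 + 7654.56 + 392.60 = 50082.00
Import duty = 50082.00 × 3.1% = 1552.54
Buyer bears: inland to port 613.91 + export clearance 348.70 + origin terminal 214.37 + freight 7654.56 + insurance 392.60 + destination terminal 374.03 + duty 1552.54 = 11150.71
Landed cost = invoice 40857.86 + 11150.71 = 52008.57

Total landed cost: CNY 52008.57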